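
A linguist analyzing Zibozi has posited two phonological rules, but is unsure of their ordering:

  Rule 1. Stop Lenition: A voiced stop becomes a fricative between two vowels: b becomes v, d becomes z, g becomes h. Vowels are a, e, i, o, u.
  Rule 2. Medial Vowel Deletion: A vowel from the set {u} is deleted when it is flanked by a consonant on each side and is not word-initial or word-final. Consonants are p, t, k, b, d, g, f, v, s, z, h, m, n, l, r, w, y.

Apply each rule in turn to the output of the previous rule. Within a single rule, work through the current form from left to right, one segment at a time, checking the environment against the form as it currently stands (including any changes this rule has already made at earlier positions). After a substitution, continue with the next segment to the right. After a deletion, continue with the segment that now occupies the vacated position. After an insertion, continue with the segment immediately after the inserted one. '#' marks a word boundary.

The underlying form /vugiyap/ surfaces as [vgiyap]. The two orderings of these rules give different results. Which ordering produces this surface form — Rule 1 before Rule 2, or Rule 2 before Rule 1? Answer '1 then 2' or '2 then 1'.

Order 1 then 2:
  1 Stop Lenition: [vugiyap] → [vuhiyap]
  2 Medial Vowel Deletion: [vuhiyap] → [vhiyap]
  result: [vhiyap]
Order 2 then 1:
  2 Medial Vowel Deletion: [vugiyap] → [vgiyap]
  1 Stop Lenition: no change — [vgiyap]
  result: [vgiyap]

2 then 1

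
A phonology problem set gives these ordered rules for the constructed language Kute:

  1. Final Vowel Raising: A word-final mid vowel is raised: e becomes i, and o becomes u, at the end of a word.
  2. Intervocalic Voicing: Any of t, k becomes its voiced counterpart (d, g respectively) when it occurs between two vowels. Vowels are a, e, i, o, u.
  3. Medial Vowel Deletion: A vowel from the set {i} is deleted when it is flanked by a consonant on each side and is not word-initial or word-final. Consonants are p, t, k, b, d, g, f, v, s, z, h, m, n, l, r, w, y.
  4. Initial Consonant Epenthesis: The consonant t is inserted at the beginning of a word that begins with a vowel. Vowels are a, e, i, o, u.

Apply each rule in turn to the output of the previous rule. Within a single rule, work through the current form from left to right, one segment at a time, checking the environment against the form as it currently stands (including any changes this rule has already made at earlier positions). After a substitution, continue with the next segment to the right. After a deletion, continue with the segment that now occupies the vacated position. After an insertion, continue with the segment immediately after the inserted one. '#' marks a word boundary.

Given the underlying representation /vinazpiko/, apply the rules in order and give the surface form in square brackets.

1 Final Vowel Raising: [vinazpiko] → [vinazpiku]
2 Intervocalic Voicing: [vinazpiku] → [vinazpigu]
3 Medial Vowel Deletion: [vinazpigu] → [vnazpgu]
4 Initial Consonant Epenthesis: no change — [vnazpgu]

[vnazpgu]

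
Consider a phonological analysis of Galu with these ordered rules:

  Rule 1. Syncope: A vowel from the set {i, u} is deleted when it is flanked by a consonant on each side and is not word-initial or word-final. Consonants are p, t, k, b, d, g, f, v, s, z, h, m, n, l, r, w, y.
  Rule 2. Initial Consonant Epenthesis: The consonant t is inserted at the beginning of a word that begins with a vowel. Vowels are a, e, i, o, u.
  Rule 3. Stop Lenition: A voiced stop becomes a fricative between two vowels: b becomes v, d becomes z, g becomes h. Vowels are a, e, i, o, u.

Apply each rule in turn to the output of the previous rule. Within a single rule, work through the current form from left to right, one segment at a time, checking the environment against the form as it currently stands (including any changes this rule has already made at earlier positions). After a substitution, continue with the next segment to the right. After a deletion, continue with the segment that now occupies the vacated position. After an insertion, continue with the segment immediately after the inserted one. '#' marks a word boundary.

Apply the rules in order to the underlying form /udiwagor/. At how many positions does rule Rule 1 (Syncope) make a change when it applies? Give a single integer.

Rule 1 Syncope: [udiwagor] → [udwagor]
Rule 2 Initial Consonant Epenthesis: [udwagor] → [tudwagor]
Rule 3 Stop Lenition: [tudwagor] → [tudwahor]
Rule Rule 1 changed 1 position(s).

1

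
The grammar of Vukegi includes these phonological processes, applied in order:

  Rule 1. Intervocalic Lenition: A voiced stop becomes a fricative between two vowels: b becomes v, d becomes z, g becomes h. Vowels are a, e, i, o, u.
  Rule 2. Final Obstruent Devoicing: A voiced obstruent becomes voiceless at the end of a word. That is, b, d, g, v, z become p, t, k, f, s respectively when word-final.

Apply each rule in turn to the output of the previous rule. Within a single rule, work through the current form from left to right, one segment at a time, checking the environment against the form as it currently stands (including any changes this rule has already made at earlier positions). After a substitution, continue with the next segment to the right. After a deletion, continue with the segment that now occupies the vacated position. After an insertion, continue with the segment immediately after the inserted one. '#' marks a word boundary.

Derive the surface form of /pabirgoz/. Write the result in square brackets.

[pavirgos]

Rule 1 Intervocalic Lenition: [pabirgoz] → [pavirgoz]
Rule 2 Final Obstruent Devoicing: [pavirgoz] → [pavirgos]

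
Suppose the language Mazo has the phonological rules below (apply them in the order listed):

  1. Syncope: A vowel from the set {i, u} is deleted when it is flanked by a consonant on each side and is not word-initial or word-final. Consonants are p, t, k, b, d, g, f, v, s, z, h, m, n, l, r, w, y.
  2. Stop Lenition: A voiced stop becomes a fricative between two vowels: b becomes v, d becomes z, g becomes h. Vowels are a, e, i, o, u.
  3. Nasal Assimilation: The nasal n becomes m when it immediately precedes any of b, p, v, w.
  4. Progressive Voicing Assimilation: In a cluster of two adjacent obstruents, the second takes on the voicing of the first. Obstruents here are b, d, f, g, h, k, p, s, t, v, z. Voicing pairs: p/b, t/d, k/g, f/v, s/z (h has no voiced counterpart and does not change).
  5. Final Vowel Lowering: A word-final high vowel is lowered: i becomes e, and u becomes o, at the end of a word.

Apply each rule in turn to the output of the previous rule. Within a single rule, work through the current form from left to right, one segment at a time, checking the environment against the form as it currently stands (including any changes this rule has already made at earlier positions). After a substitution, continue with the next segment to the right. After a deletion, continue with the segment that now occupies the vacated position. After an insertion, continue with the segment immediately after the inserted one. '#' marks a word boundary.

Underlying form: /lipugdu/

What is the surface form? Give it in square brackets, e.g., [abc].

1 Syncope: [lipugdu] → [lpgdu]
2 Stop Lenition: no change — [lpgdu]
3 Nasal Assimilation: no change — [lpgdu]
4 Progressive Voicing Assimilation: [lpgdu] → [lpktu]
5 Final Vowel Lowering: [lpktu] → [lpkto]

[lpkto]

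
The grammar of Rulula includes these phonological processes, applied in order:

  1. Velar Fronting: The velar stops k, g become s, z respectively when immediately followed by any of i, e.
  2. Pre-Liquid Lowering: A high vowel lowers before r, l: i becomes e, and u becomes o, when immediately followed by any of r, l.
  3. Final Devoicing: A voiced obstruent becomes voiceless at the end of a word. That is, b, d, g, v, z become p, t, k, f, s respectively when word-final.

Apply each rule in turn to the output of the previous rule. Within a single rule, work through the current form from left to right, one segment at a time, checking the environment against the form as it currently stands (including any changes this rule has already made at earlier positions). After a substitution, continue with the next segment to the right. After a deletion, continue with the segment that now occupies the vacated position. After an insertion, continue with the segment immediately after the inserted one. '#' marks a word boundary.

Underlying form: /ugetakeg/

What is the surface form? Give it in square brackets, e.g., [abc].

1 Velar Fronting: [ugetakeg] → [uzetaseg]
2 Pre-Liquid Lowering: no change — [uzetaseg]
3 Final Devoicing: [uzetaseg] → [uzetasek]

[uzetasek]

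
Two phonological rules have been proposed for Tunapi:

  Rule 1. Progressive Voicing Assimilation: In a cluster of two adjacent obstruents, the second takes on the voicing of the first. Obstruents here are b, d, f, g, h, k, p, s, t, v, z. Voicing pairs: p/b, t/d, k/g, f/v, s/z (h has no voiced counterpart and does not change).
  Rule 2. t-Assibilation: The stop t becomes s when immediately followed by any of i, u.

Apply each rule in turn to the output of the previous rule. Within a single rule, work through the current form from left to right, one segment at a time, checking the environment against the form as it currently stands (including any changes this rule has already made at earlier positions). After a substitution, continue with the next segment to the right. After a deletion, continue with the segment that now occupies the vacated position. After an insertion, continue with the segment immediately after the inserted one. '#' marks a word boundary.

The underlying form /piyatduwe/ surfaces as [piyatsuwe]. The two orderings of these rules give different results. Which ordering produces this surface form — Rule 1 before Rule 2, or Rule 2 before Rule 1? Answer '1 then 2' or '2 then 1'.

Order 1 then 2:
  1 Progressive Voicing Assimilation: [piyatduwe] → [piyattuwe]
  2 t-Assibilation: [piyattuwe] → [piyatsuwe]
  result: [piyatsuwe]
Order 2 then 1:
  2 t-Assibilation: no change — [piyatduwe]
  1 Progressive Voicing Assimilation: [piyatduwe] → [piyattuwe]
  result: [piyattuwe]

1 then 2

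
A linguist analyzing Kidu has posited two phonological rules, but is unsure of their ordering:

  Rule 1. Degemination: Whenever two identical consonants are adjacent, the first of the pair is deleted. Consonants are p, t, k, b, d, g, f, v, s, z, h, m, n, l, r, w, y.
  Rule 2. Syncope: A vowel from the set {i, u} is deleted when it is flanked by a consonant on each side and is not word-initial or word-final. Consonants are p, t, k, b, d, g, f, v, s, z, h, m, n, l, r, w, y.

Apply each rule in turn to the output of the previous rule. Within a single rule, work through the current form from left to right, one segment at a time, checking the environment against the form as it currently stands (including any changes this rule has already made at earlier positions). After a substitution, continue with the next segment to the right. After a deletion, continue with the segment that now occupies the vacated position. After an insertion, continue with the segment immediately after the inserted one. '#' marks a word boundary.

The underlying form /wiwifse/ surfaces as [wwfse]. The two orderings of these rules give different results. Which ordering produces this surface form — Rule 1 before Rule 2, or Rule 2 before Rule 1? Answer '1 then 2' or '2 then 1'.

1 then 2

Order 1 then 2:
  1 Degemination: no change — [wiwifse]
  2 Syncope: [wiwifse] → [wwfse]
  result: [wwfse]
Order 2 then 1:
  2 Syncope: [wiwifse] → [wwfse]
  1 Degemination: [wwfse] → [wfse]
  result: [wfse]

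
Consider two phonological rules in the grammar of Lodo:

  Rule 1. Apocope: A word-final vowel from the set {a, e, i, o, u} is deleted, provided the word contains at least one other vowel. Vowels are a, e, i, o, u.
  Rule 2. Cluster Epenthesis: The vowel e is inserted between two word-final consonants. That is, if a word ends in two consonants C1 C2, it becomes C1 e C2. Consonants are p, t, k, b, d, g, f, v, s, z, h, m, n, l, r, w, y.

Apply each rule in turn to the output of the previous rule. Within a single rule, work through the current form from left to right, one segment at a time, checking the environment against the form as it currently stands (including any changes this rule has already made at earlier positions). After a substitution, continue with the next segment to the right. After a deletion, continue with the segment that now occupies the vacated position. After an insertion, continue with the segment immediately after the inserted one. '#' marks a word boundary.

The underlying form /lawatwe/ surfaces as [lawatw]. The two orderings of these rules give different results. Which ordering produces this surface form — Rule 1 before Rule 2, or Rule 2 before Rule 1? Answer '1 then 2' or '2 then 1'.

Order 1 then 2:
  1 Apocope: [lawatwe] → [lawatw]
  2 Cluster Epenthesis: [lawatw] → [lawatew]
  result: [lawatew]
Order 2 then 1:
  2 Cluster Epenthesis: no change — [lawatwe]
  1 Apocope: [lawatwe] → [lawatw]
  result: [lawatw]

2 then 1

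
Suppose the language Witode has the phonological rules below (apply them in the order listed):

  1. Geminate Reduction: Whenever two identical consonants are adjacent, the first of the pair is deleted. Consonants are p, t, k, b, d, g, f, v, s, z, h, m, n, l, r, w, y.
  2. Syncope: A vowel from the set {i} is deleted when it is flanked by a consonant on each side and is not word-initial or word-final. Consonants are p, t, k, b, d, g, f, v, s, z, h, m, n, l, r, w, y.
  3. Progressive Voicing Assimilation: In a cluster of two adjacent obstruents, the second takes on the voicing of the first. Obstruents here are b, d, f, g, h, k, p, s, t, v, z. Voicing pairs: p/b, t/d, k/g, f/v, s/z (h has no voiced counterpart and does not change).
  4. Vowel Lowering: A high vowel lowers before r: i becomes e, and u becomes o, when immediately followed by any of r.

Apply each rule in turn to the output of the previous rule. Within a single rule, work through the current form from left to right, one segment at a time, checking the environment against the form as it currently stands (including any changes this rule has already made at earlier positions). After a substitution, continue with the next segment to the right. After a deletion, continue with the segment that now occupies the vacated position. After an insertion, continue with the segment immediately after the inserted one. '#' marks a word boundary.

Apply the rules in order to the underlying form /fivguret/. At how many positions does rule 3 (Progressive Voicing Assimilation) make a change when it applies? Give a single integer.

1 Geminate Reduction: no change — [fivguret]
2 Syncope: [fivguret] → [fvguret]
3 Progressive Voicing Assimilation: [fvguret] → [ffkuret]
4 Vowel Lowering: [ffkuret] → [ffkoret]
Rule 3 changed 2 position(s).

2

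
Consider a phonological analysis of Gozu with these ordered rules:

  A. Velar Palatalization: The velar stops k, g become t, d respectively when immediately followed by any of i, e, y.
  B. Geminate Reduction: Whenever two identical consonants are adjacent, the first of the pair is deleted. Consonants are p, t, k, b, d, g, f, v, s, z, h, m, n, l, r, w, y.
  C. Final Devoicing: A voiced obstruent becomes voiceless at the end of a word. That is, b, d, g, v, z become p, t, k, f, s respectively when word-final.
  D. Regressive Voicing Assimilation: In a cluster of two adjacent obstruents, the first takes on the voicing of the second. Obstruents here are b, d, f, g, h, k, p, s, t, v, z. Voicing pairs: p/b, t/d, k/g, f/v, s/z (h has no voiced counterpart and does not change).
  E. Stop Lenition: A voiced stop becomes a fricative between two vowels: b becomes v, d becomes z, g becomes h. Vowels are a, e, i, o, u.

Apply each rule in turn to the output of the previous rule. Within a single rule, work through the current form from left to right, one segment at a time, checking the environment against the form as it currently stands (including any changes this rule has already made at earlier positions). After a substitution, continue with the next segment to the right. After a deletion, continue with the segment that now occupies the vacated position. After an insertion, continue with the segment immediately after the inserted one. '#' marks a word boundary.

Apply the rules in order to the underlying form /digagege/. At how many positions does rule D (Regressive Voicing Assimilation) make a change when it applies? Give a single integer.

0

A Velar Palatalization: [digagege] → [digadede]
B Geminate Reduction: no change — [digadede]
C Final Devoicing: no change — [digadede]
D Regressive Voicing Assimilation: no change — [digadede]
E Stop Lenition: [digadede] → [dihazeze]
Rule D changed 0 position(s).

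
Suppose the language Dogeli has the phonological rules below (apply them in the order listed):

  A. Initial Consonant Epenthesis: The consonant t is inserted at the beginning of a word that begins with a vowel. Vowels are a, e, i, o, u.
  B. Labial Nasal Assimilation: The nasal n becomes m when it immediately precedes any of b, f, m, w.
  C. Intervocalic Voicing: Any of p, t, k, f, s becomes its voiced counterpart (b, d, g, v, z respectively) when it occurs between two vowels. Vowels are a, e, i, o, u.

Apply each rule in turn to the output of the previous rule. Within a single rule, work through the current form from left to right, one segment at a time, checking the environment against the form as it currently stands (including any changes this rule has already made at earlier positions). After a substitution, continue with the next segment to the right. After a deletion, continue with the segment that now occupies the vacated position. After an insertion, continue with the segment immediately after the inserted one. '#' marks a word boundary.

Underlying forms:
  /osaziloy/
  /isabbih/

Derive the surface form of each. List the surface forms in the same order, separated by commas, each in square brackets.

/osaziloy/:
  A Initial Consonant Epenthesis: [osaziloy] → [tosaziloy]
  B Labial Nasal Assimilation: no change — [tosaziloy]
  C Intervocalic Voicing: [tosaziloy] → [tozaziloy]
/isabbih/:
  A Initial Consonant Epenthesis: [isabbih] → [tisabbih]
  B Labial Nasal Assimilation: no change — [tisabbih]
  C Intervocalic Voicing: [tisabbih] → [tizabbih]

[tozaziloy], [tizabbih]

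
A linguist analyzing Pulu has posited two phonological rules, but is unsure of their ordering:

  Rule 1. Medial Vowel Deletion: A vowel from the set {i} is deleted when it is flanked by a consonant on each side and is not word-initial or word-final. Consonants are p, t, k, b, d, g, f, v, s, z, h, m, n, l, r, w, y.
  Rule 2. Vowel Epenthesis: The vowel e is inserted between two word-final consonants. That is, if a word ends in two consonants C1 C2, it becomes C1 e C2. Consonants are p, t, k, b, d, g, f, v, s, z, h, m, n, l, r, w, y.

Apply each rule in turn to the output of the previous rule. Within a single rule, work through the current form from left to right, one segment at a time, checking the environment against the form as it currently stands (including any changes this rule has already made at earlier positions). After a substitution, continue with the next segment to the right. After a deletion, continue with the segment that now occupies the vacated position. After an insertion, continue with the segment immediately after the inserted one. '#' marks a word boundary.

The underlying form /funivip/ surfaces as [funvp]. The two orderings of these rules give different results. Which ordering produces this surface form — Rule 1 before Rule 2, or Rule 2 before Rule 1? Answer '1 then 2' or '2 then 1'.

2 then 1

Order 1 then 2:
  1 Medial Vowel Deletion: [funivip] → [funvp]
  2 Vowel Epenthesis: [funvp] → [funvep]
  result: [funvep]
Order 2 then 1:
  2 Vowel Epenthesis: no change — [funivip]
  1 Medial Vowel Deletion: [funivip] → [funvp]
  result: [funvp]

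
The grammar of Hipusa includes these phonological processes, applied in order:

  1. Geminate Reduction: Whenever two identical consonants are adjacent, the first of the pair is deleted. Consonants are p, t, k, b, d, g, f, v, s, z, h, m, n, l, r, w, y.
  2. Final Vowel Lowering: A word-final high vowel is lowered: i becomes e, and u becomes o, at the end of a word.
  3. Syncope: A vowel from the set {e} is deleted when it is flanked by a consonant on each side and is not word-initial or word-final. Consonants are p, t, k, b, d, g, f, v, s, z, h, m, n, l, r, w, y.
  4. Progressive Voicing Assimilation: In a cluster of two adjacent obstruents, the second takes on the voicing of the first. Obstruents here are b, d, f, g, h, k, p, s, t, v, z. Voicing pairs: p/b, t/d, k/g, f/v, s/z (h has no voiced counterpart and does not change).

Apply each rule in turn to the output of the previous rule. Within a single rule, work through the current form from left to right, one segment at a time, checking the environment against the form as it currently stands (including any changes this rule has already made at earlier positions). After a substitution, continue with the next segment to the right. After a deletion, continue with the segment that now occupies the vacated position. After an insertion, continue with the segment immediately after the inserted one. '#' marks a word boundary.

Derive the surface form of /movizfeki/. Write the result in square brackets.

[movizvge]

1 Geminate Reduction: no change — [movizfeki]
2 Final Vowel Lowering: [movizfeki] → [movizfeke]
3 Syncope: [movizfeke] → [movizfke]
4 Progressive Voicing Assimilation: [movizfke] → [movizvge]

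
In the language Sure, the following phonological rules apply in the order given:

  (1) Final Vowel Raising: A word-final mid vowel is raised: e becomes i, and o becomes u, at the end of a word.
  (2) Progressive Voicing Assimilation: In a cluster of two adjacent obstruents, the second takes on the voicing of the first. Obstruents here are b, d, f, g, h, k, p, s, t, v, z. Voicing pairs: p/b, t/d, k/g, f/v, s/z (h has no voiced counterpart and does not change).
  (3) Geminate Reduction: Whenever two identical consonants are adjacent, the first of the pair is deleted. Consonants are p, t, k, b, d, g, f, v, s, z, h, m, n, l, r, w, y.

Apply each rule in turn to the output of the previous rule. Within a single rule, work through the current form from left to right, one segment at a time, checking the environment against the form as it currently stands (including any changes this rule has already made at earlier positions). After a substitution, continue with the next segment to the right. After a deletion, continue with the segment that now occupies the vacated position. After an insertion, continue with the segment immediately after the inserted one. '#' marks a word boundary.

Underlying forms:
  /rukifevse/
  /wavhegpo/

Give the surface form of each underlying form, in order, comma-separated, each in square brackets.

[rukifevzi], [wavhegbu]

/rukifevse/:
  (1) Final Vowel Raising: [rukifevse] → [rukifevsi]
  (2) Progressive Voicing Assimilation: [rukifevsi] → [rukifevzi]
  (3) Geminate Reduction: no change — [rukifevzi]
/wavhegpo/:
  (1) Final Vowel Raising: [wavhegpo] → [wavhegpu]
  (2) Progressive Voicing Assimilation: [wavhegpu] → [wavhegbu]
  (3) Geminate Reduction: no change — [wavhegbu]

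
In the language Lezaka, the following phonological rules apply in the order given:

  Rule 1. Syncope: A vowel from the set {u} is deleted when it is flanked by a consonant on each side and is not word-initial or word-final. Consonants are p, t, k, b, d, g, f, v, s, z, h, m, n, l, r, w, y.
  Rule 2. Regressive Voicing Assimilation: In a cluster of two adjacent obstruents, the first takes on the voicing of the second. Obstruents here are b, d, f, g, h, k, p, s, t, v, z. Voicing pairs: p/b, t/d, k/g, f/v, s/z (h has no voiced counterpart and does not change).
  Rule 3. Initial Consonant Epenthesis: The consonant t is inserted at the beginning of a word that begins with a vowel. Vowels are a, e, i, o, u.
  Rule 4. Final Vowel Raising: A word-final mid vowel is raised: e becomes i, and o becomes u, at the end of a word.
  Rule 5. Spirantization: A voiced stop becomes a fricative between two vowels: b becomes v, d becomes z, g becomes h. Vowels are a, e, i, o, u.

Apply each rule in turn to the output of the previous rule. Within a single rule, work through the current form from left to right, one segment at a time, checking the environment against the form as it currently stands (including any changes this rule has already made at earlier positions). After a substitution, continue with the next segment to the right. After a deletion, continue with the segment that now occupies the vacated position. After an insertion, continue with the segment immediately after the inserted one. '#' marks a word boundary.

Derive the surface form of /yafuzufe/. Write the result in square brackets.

Rule 1 Syncope: [yafuzufe] → [yafzfe]
Rule 2 Regressive Voicing Assimilation: [yafzfe] → [yavsfe]
Rule 3 Initial Consonant Epenthesis: no change — [yavsfe]
Rule 4 Final Vowel Raising: [yavsfe] → [yavsfi]
Rule 5 Spirantization: no change — [yavsfi]

[yavsfi]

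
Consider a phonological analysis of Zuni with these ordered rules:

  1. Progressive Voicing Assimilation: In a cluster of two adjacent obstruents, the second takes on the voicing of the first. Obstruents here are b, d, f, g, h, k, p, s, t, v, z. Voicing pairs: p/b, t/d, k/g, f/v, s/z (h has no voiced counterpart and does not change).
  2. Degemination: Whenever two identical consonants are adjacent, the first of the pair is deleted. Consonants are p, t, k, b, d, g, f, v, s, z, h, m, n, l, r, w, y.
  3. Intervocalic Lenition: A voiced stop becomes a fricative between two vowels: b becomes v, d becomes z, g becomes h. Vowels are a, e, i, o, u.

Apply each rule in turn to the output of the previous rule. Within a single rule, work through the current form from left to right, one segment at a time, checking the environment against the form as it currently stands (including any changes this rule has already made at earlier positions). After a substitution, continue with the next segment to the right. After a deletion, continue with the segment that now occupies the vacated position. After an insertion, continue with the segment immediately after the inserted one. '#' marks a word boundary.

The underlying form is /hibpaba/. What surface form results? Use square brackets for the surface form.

[hivava]

1 Progressive Voicing Assimilation: [hibpaba] → [hibbaba]
2 Degemination: [hibbaba] → [hibaba]
3 Intervocalic Lenition: [hibaba] → [hivava]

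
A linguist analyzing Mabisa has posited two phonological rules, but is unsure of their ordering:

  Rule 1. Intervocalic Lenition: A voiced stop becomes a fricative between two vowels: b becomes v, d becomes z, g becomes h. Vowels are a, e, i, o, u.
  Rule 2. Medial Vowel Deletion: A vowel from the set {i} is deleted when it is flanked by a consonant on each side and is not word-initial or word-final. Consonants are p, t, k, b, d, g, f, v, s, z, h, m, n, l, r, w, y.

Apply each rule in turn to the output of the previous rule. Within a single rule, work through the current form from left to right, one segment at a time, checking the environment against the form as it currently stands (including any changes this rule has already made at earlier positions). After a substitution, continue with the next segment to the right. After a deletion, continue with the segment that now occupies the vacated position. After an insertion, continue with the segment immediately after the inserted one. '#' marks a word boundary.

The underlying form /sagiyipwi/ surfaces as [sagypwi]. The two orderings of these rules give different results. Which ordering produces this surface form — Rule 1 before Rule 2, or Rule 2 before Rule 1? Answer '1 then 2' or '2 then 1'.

2 then 1

Order 1 then 2:
  1 Intervocalic Lenition: [sagiyipwi] → [sahiyipwi]
  2 Medial Vowel Deletion: [sahiyipwi] → [sahypwi]
  result: [sahypwi]
Order 2 then 1:
  2 Medial Vowel Deletion: [sagiyipwi] → [sagypwi]
  1 Intervocalic Lenition: no change — [sagypwi]
  result: [sagypwi]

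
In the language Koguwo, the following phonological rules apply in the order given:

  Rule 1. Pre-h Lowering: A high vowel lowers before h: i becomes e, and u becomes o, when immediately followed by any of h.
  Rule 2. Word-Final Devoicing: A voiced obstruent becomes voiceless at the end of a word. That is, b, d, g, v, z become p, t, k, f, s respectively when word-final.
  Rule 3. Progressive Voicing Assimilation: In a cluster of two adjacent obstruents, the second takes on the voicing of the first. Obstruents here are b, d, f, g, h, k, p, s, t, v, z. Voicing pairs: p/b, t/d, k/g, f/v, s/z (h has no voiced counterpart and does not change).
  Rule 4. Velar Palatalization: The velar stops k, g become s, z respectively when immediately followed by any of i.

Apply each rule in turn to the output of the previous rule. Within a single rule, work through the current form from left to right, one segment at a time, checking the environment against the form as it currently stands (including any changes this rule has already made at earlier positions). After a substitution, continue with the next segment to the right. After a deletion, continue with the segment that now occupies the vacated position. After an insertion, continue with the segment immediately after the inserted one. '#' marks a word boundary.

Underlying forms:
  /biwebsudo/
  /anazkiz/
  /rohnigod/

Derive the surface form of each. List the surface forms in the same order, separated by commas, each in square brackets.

/biwebsudo/:
  Rule 1 Pre-h Lowering: no change — [biwebsudo]
  Rule 2 Word-Final Devoicing: no change — [biwebsudo]
  Rule 3 Progressive Voicing Assimilation: [biwebsudo] → [biwebzudo]
  Rule 4 Velar Palatalization: no change — [biwebzudo]
/anazkiz/:
  Rule 1 Pre-h Lowering: no change — [anazkiz]
  Rule 2 Word-Final Devoicing: [anazkiz] → [anazkis]
  Rule 3 Progressive Voicing Assimilation: [anazkis] → [anazgis]
  Rule 4 Velar Palatalization: [anazgis] → [anazzis]
/rohnigod/:
  Rule 1 Pre-h Lowering: no change — [rohnigod]
  Rule 2 Word-Final Devoicing: [rohnigod] → [rohnigot]
  Rule 3 Progressive Voicing Assimilation: no change — [rohnigot]
  Rule 4 Velar Palatalization: no change — [rohnigot]

[biwebzudo], [anazzis], [rohnigot]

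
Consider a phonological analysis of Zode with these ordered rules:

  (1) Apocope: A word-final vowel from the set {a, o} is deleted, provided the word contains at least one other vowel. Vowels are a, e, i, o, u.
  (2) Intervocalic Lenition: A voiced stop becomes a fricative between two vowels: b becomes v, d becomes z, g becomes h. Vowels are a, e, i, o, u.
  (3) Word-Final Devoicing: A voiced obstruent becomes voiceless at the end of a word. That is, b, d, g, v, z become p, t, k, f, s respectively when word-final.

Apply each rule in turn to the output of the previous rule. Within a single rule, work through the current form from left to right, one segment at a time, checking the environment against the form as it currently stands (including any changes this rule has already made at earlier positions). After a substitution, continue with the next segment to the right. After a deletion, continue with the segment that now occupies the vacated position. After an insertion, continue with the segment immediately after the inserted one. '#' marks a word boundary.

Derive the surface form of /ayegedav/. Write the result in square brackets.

(1) Apocope: no change — [ayegedav]
(2) Intervocalic Lenition: [ayegedav] → [ayehezav]
(3) Word-Final Devoicing: [ayehezav] → [ayehezaf]

[ayehezaf]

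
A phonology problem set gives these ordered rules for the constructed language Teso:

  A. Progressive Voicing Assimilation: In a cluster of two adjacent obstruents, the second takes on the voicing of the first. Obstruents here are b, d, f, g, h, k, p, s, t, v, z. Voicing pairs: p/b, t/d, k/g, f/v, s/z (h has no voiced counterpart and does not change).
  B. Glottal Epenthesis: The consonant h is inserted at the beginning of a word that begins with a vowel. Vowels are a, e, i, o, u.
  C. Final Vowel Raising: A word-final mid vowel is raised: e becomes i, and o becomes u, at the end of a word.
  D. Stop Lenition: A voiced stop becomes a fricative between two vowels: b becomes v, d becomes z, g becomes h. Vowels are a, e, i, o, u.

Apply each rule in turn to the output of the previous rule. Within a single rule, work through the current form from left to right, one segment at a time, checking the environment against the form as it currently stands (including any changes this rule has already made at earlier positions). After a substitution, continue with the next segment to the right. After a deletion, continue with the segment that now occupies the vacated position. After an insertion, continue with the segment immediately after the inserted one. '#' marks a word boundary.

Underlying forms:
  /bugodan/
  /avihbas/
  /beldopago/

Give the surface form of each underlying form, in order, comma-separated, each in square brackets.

[buhozan], [havihpas], [beldopahu]

/bugodan/:
  A Progressive Voicing Assimilation: no change — [bugodan]
  B Glottal Epenthesis: no change — [bugodan]
  C Final Vowel Raising: no change — [bugodan]
  D Stop Lenition: [bugodan] → [buhozan]
/avihbas/:
  A Progressive Voicing Assimilation: [avihbas] → [avihpas]
  B Glottal Epenthesis: [avihpas] → [havihpas]
  C Final Vowel Raising: no change — [havihpas]
  D Stop Lenition: no change — [havihpas]
/beldopago/:
  A Progressive Voicing Assimilation: no change — [beldopago]
  B Glottal Epenthesis: no change — [beldopago]
  C Final Vowel Raising: [beldopago] → [beldopagu]
  D Stop Lenition: [beldopagu] → [beldopahu]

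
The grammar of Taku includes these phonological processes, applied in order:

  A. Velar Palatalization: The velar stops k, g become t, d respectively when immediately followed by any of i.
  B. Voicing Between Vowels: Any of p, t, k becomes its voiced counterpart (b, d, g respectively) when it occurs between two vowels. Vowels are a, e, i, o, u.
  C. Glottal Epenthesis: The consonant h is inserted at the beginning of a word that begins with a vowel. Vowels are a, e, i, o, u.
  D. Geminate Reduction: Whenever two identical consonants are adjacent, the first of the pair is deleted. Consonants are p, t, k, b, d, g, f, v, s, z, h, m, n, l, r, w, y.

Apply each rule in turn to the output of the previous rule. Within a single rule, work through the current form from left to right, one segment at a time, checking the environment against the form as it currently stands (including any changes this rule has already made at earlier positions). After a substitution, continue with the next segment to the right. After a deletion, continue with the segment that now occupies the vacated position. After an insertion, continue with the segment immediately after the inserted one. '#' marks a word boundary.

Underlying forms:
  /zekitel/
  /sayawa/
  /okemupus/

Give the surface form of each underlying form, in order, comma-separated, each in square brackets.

[zedidel], [sayawa], [hogemubus]

/zekitel/:
  A Velar Palatalization: [zekitel] → [zetitel]
  B Voicing Between Vowels: [zetitel] → [zedidel]
  C Glottal Epenthesis: no change — [zedidel]
  D Geminate Reduction: no change — [zedidel]
/sayawa/:
  A Velar Palatalization: no change — [sayawa]
  B Voicing Between Vowels: no change — [sayawa]
  C Glottal Epenthesis: no change — [sayawa]
  D Geminate Reduction: no change — [sayawa]
/okemupus/:
  A Velar Palatalization: no change — [okemupus]
  B Voicing Between Vowels: [okemupus] → [ogemubus]
  C Glottal Epenthesis: [ogemubus] → [hogemubus]
  D Geminate Reduction: no change — [hogemubus]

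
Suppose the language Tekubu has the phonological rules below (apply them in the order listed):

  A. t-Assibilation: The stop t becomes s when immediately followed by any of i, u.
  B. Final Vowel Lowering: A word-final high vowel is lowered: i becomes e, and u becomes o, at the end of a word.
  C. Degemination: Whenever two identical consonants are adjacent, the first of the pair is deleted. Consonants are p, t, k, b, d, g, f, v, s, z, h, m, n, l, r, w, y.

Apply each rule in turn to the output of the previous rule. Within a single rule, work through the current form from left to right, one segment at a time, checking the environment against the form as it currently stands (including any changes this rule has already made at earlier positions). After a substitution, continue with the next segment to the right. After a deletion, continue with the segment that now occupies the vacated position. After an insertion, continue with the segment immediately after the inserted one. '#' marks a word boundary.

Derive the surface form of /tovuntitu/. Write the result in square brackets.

[tovunsiso]

A t-Assibilation: [tovuntitu] → [tovunsisu]
B Final Vowel Lowering: [tovunsisu] → [tovunsiso]
C Degemination: no change — [tovunsiso]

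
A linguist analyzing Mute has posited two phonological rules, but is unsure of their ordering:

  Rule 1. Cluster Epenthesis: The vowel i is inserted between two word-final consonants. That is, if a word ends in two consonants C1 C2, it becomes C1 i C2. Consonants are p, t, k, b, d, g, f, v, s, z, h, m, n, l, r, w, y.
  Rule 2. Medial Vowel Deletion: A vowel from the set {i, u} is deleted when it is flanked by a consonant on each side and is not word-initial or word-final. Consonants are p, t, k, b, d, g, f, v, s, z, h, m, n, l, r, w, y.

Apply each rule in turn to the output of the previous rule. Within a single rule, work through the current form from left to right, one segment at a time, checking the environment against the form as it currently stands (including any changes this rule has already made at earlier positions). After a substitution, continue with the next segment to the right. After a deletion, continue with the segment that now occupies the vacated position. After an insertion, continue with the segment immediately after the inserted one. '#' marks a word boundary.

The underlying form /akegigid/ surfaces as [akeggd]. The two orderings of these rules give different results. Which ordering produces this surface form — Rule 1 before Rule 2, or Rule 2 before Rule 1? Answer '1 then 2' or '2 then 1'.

1 then 2

Order 1 then 2:
  1 Cluster Epenthesis: no change — [akegigid]
  2 Medial Vowel Deletion: [akegigid] → [akeggd]
  result: [akeggd]
Order 2 then 1:
  2 Medial Vowel Deletion: [akegigid] → [akeggd]
  1 Cluster Epenthesis: [akeggd] → [akeggid]
  result: [akeggid]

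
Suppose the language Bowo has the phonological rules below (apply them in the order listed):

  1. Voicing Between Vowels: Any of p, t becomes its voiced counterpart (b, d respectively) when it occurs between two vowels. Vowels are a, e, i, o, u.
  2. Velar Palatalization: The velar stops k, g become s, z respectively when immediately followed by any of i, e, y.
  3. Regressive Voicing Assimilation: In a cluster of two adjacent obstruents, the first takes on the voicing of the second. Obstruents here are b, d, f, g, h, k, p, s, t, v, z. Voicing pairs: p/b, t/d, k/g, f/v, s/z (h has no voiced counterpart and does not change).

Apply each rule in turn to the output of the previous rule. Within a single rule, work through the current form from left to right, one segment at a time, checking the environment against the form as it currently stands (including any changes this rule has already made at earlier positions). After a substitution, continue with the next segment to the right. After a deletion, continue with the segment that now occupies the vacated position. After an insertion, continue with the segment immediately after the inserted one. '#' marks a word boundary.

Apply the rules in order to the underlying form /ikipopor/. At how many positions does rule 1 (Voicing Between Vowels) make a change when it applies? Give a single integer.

1 Voicing Between Vowels: [ikipopor] → [ikibobor]
2 Velar Palatalization: [ikibobor] → [isibobor]
3 Regressive Voicing Assimilation: no change — [isibobor]
Rule 1 changed 2 position(s).

2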